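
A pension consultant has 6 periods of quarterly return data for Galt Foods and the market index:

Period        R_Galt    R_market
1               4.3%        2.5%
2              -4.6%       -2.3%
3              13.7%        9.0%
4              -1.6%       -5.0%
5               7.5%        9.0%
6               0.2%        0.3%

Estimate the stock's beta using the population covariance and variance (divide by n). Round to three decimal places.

Mean R_i = (4.3 − 4.6 + 13.7 − 1.6 + 7.5 + 0.2) / 6 = 3.2500%
Mean R_m = (2.5 − 2.3 + 9.0 − 5.0 + 9.0 + 0.3) / 6 = 2.2500%
Σ(R_i − R̄_i)(R_m − R̄_m) = 176.3150  ⇒  Cov = 176.3150 / 6 = 29.3858
Σ(R_m − R̄_m)² = 168.2550  ⇒  Var(R_m) = 168.2550 / 6 = 28.0425
β = Cov / Var(R_m) = 29.3858 / 28.0425 = 1.0479

1.048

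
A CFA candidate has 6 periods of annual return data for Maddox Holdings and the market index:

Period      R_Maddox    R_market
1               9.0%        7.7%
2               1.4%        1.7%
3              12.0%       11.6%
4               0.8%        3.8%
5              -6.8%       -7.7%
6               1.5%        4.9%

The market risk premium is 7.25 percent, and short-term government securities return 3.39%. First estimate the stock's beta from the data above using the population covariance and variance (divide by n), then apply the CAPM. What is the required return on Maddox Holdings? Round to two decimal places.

Mean R_i = (9.0 + 1.4 + 12.0 + 0.8 − 6.8 + 1.5) / 6 = 2.9833%
Mean R_m = (7.7 + 1.7 + 11.6 + 3.8 − 7.7 + 4.9) / 6 = 3.6667%
Σ(R_i − R̄_i)(R_m − R̄_m) = 207.9967  ⇒  Cov = 207.9967 / 6 = 34.6661
Σ(R_m − R̄_m)² = 213.8133  ⇒  Var(R_m) = 213.8133 / 6 = 35.6356
β = Cov / Var(R_m) = 34.6661 / 35.6356 = 0.9728
E(R) = R_f + β × MRP = 3.39% + 0.9728 × 7.25% = 10.44%

10.44%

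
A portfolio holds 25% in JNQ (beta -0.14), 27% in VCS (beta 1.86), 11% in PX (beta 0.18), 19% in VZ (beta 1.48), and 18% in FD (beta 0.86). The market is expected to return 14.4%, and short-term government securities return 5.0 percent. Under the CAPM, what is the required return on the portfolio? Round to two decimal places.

13.68%

β_P = Σ w_i β_i = 0.25×-0.14 + 0.27×1.86 + 0.11×0.18 + 0.19×1.48 + 0.18×0.86 = 0.9230
MRP = 14.4% − 5.0% = 9.40%
E(R_P) = R_f + β_P × MRP = 5.0% + 0.9230 × 9.4% = 13.68%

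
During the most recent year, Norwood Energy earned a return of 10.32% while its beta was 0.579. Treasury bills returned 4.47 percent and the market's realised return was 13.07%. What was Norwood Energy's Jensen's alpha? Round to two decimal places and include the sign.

+0.87%

Market excess return = 13.07% − 4.47% = 8.60%
CAPM benchmark = R_f + β(R_m − R_f) = 4.47% + 0.579 × 8.60% = 9.44940%
α = actual − benchmark = 10.32% − 9.44940% = +0.87%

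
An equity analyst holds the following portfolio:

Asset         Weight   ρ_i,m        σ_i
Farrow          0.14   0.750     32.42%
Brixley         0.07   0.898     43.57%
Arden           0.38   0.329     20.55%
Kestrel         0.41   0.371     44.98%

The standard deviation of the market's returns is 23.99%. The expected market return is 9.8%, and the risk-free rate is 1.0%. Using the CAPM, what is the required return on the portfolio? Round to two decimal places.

β_Farrow = 0.750 × 32.42% / 23.99% = 1.0135
β_Brixley = 0.898 × 43.57% / 23.99% = 1.6309
β_Arden = 0.329 × 20.55% / 23.99% = 0.2818
β_Kestrel = 0.371 × 44.98% / 23.99% = 0.6956
β_P = Σ w_i β_i = 0.14×1.0135 + 0.07×1.6309 + 0.38×0.2818 + 0.41×0.6956 = 0.6483
MRP = 9.8% − 1.0% = 8.80%
E(R_P) = R_f + β_P × MRP = 1.0% + 0.6483 × 8.8% = 6.71%

6.71%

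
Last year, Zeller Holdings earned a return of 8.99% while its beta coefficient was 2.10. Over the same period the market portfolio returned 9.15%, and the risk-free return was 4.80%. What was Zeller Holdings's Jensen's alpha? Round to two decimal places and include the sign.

-4.95%

Market excess return = 9.15% − 4.80% = 4.35%
CAPM benchmark = R_f + β(R_m − R_f) = 4.80% + 2.10 × 4.35% = 13.9350%
α = actual − benchmark = 8.99% − 13.9350% = -4.95%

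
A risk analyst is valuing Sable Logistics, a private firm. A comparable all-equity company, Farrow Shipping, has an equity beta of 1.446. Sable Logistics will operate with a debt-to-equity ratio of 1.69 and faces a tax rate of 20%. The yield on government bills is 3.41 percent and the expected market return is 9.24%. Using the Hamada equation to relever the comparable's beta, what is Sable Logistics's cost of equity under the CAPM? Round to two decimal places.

23.24%

β_L = β_U × [1 + (1 − t)(D/E)] = 1.446 × [1 + (1 − 0.20) × 1.69]
    = 1.446 × [1 + 0.80 × 1.69] = 1.446 × 2.3520 = 3.4010
MRP = 9.24% − 3.41% = 5.83%
E(R) = R_f + β_L × MRP = 3.41% + 3.4010 × 5.83% = 23.24%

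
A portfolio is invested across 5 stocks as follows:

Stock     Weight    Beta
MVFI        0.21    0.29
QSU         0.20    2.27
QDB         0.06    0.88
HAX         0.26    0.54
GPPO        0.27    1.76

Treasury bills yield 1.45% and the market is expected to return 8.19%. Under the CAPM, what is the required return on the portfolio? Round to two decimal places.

β_P = Σ w_i β_i = 0.21×0.29 + 0.20×2.27 + 0.06×0.88 + 0.26×0.54 + 0.27×1.76 = 1.1833
MRP = 8.19% − 1.45% = 6.74%
E(R_P) = R_f + β_P × MRP = 1.45% + 1.1833 × 6.74% = 9.43%

9.43%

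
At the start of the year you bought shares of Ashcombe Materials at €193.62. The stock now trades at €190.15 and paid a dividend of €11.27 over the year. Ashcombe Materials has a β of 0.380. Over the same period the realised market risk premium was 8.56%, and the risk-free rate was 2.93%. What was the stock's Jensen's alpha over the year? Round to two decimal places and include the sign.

-2.15%

Realised HPR = (P1 + D1 − P0) / P0 = (190.15 + 11.27 − 193.62) / 193.62 = 7.80 / 193.62 = 4.0285%
CAPM required = R_f + β·MRP = 2.93% + 0.380 × 8.56% = 6.18280%
α = realised − required = 4.0285% − 6.18280% = -2.15%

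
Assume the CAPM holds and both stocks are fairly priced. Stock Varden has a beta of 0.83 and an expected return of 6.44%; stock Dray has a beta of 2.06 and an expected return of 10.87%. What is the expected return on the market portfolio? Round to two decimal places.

7.05%

Both satisfy E(R) = R_f + β·MRP, so the slope of the SML is
MRP = (10.87% − 6.44%) / (2.06 − 0.83) = 4.43% / 1.23 = 3.6016%
R_f = E(R_Varden) − β_Varden·MRP = 6.44% − 0.83 × 3.6016% = 3.4507%
E(R_m) = R_f + MRP = 3.4507% + 3.6016% = 7.05%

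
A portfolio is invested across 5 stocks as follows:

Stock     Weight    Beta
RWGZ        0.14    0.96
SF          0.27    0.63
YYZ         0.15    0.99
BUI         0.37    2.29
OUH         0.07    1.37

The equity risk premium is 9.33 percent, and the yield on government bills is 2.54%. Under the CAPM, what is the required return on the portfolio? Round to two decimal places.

15.57%

β_P = Σ w_i β_i = 0.14×0.96 + 0.27×0.63 + 0.15×0.99 + 0.37×2.29 + 0.07×1.37 = 1.3962
E(R_P) = R_f + β_P × MRP = 2.54% + 1.3962 × 9.33% = 15.57%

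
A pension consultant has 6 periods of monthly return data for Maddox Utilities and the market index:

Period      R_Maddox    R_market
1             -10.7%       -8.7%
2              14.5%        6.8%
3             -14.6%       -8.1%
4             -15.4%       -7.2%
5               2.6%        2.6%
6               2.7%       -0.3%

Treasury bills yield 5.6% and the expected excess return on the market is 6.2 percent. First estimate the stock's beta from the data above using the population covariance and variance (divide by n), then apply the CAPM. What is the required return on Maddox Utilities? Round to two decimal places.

16.71%

Mean R_i = (-10.7 + 14.5 − 14.6 − 15.4 + 2.6 + 2.7) / 6 = -3.4833%
Mean R_m = (-8.7 + 6.8 − 8.1 − 7.2 + 2.6 − 0.3) / 6 = -2.4833%
Σ(R_i − R̄_i)(R_m − R̄_m) = 374.8783  ⇒  Cov = 374.8783 / 6 = 62.4797
Σ(R_m − R̄_m)² = 209.2283  ⇒  Var(R_m) = 209.2283 / 6 = 34.8714
β = Cov / Var(R_m) = 62.4797 / 34.8714 = 1.7917
E(R) = R_f + β × MRP = 5.6% + 1.7917 × 6.2% = 16.71%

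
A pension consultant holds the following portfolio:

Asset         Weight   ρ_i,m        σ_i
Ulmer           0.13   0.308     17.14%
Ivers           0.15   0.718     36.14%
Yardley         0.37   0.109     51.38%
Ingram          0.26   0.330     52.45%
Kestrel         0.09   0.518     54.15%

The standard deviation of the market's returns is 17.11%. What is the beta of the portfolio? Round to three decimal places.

β_Ulmer = 0.308 × 17.14% / 17.11% = 0.3085
β_Ivers = 0.718 × 36.14% / 17.11% = 1.5166
β_Yardley = 0.109 × 51.38% / 17.11% = 0.3273
β_Ingram = 0.330 × 52.45% / 17.11% = 1.0116
β_Kestrel = 0.518 × 54.15% / 17.11% = 1.6394
β_P = Σ w_i β_i = 0.13×0.3085 + 0.15×1.5166 + 0.37×0.3273 + 0.26×1.0116 + 0.09×1.6394 = 0.7993

0.799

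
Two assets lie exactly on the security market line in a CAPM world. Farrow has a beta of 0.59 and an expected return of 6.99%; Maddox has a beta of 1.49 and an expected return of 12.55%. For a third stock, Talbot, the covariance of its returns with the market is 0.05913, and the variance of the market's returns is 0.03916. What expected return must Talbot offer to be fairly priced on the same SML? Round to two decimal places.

12.67%

MRP = (12.55% − 6.99%) / (1.49 − 0.59) = 6.1778%
R_f = 6.99% − 0.59 × 6.1778% = 3.3451%
β_Talbot = Cov / Var(R_m) = 0.05913 / 0.03916 = 1.5100
E(R_Talbot) = R_f + β × MRP = 3.3451% + 1.5100 × 6.1778% = 12.67%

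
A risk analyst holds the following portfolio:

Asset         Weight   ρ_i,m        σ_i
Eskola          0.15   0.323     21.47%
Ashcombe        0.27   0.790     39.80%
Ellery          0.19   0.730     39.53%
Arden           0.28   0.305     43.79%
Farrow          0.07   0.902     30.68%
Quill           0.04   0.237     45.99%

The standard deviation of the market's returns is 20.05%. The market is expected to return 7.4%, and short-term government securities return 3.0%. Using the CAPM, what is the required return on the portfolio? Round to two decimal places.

β_Eskola = 0.323 × 21.47% / 20.05% = 0.3459
β_Ashcombe = 0.790 × 39.80% / 20.05% = 1.5682
β_Ellery = 0.730 × 39.53% / 20.05% = 1.4392
β_Arden = 0.305 × 43.79% / 20.05% = 0.6661
β_Farrow = 0.902 × 30.68% / 20.05% = 1.3802
β_Quill = 0.237 × 45.99% / 20.05% = 0.5436
β_P = Σ w_i β_i = 0.15×0.3459 + 0.27×1.5682 + 0.19×1.4392 + 0.28×0.6661 + 0.07×1.3802 + 0.04×0.5436 = 1.0536
MRP = 7.4% − 3.0% = 4.40%
E(R_P) = R_f + β_P × MRP = 3.0% + 1.0536 × 4.4% = 7.64%

7.64%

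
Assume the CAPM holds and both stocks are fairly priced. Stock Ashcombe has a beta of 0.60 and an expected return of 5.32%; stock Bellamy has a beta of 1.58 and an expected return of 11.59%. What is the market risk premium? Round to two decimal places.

Both satisfy E(R) = R_f + β·MRP, so the slope of the SML is
MRP = (11.59% − 5.32%) / (1.58 − 0.60) = 6.27% / 0.98 = 6.3980%

6.40%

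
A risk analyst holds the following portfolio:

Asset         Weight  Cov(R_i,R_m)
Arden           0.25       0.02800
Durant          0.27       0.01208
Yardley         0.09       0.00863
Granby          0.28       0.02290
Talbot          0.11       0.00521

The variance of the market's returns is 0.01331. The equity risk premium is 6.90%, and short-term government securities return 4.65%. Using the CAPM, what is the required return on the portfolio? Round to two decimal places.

β_Arden = 0.02800 / 0.01331 = 2.1037
β_Durant = 0.01208 / 0.01331 = 0.9076
β_Yardley = 0.00863 / 0.01331 = 0.6484
β_Granby = 0.02290 / 0.01331 = 1.7205
β_Talbot = 0.00521 / 0.01331 = 0.3914
β_P = Σ w_i β_i = 0.25×2.1037 + 0.27×0.9076 + 0.09×0.6484 + 0.28×1.7205 + 0.11×0.3914 = 1.3541
E(R_P) = R_f + β_P × MRP = 4.65% + 1.3541 × 6.90% = 13.99%

13.99%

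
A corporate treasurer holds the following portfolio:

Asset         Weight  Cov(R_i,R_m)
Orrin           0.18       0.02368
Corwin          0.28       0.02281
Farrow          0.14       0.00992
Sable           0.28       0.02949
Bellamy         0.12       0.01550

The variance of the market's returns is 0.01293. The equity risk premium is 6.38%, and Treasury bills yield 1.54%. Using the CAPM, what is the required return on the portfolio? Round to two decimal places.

12.47%

β_Orrin = 0.02368 / 0.01293 = 1.8314
β_Corwin = 0.02281 / 0.01293 = 1.7641
β_Farrow = 0.00992 / 0.01293 = 0.7672
β_Sable = 0.02949 / 0.01293 = 2.2807
β_Bellamy = 0.01550 / 0.01293 = 1.1988
β_P = Σ w_i β_i = 0.18×1.8314 + 0.28×1.7641 + 0.14×0.7672 + 0.28×2.2807 + 0.12×1.1988 = 1.7135
E(R_P) = R_f + β_P × MRP = 1.54% + 1.7135 × 6.38% = 12.47%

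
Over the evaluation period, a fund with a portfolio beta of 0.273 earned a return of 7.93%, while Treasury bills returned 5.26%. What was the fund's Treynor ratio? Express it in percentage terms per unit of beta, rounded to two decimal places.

9.78%

Treynor = (R_P − R_f) / β_P = (7.93% − 5.26%) / 0.2730 = 2.67% / 0.2730 = 9.78%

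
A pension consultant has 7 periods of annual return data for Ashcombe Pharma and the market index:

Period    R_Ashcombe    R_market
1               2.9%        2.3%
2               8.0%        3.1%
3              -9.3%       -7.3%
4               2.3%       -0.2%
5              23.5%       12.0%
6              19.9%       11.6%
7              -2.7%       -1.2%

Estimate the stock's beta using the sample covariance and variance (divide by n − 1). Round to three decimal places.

Mean R_i = (2.9 + 8.0 − 9.3 + 2.3 + 23.5 + 19.9 − 2.7) / 7 = 6.3714%
Mean R_m = (2.3 + 3.1 − 7.3 − 0.2 + 12.0 + 11.6 − 1.2) / 7 = 2.9000%
Σ(R_i − R̄_i)(R_m − R̄_m) = 485.6400  ⇒  Cov = 485.6400 / 6 = 80.9400
Σ(R_m − R̄_m)² = 289.3600  ⇒  Var(R_m) = 289.3600 / 6 = 48.2267
β = Cov / Var(R_m) = 80.9400 / 48.2267 = 1.6783

1.678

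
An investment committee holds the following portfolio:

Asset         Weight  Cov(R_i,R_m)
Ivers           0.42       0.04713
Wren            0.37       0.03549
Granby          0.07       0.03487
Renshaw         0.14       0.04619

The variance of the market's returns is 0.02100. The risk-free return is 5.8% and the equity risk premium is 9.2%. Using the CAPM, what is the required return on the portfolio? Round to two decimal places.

24.13%

β_Ivers = 0.04713 / 0.02100 = 2.2443
β_Wren = 0.03549 / 0.02100 = 1.6900
β_Granby = 0.03487 / 0.02100 = 1.6605
β_Renshaw = 0.04619 / 0.02100 = 2.1995
β_P = Σ w_i β_i = 0.42×2.2443 + 0.37×1.6900 + 0.07×1.6605 + 0.14×2.1995 = 1.9921
E(R_P) = R_f + β_P × MRP = 5.8% + 1.9921 × 9.2% = 24.13%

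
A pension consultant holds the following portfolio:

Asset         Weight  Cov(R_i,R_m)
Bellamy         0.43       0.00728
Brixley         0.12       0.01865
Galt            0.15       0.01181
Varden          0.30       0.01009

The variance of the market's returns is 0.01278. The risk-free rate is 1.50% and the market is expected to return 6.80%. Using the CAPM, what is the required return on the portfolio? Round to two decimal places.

β_Bellamy = 0.00728 / 0.01278 = 0.5696
β_Brixley = 0.01865 / 0.01278 = 1.4593
β_Galt = 0.01181 / 0.01278 = 0.9241
β_Varden = 0.01009 / 0.01278 = 0.7895
β_P = Σ w_i β_i = 0.43×0.5696 + 0.12×1.4593 + 0.15×0.9241 + 0.30×0.7895 = 0.7955
MRP = 6.80% − 1.50% = 5.30%
E(R_P) = R_f + β_P × MRP = 1.50% + 0.7955 × 5.30% = 5.72%

5.72%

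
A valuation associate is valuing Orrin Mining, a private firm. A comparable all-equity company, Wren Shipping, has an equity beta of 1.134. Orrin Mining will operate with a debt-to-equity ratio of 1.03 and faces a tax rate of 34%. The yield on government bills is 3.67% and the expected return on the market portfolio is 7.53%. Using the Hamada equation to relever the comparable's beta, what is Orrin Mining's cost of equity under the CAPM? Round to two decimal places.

11.02%

β_L = β_U × [1 + (1 − t)(D/E)] = 1.134 × [1 + (1 − 0.34) × 1.03]
    = 1.134 × [1 + 0.66 × 1.03] = 1.134 × 1.6798 = 1.9049
MRP = 7.53% − 3.67% = 3.86%
E(R) = R_f + β_L × MRP = 3.67% + 1.9049 × 3.86% = 11.02%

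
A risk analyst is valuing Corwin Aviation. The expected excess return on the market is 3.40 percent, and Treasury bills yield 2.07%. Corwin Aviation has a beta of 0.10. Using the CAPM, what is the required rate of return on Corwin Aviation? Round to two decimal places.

E(R) = R_f + β × MRP = 2.07% + 0.10 × 3.40% = 2.41%

2.41%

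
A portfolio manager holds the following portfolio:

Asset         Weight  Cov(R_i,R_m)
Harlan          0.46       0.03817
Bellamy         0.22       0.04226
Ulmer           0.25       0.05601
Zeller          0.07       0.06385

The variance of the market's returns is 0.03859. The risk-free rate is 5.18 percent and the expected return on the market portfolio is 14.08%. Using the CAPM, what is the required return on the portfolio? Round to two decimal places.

β_Harlan = 0.03817 / 0.03859 = 0.9891
β_Bellamy = 0.04226 / 0.03859 = 1.0951
β_Ulmer = 0.05601 / 0.03859 = 1.4514
β_Zeller = 0.06385 / 0.03859 = 1.6546
β_P = Σ w_i β_i = 0.46×0.9891 + 0.22×1.0951 + 0.25×1.4514 + 0.07×1.6546 = 1.1746
MRP = 14.08% − 5.18% = 8.90%
E(R_P) = R_f + β_P × MRP = 5.18% + 1.1746 × 8.90% = 15.63%

15.63%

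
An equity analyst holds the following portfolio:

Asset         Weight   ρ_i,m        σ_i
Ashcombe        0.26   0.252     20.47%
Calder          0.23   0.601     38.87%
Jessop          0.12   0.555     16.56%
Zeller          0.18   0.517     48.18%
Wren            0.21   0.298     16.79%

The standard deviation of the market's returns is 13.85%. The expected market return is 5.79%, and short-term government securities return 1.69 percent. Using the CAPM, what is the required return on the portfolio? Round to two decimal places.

5.64%

β_Ashcombe = 0.252 × 20.47% / 13.85% = 0.3725
β_Calder = 0.601 × 38.87% / 13.85% = 1.6867
β_Jessop = 0.555 × 16.56% / 13.85% = 0.6636
β_Zeller = 0.517 × 48.18% / 13.85% = 1.7985
β_Wren = 0.298 × 16.79% / 13.85% = 0.3613
β_P = Σ w_i β_i = 0.26×0.3725 + 0.23×1.6867 + 0.12×0.6636 + 0.18×1.7985 + 0.21×0.3613 = 0.9640
MRP = 5.79% − 1.69% = 4.10%
E(R_P) = R_f + β_P × MRP = 1.69% + 0.9640 × 4.10% = 5.64%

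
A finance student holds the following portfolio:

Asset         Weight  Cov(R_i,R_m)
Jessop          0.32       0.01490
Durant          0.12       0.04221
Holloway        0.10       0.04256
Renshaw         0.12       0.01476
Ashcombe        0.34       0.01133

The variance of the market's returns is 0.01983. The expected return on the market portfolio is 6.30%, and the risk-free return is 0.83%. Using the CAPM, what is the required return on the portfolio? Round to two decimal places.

6.27%

β_Jessop = 0.01490 / 0.01983 = 0.7514
β_Durant = 0.04221 / 0.01983 = 2.1286
β_Holloway = 0.04256 / 0.01983 = 2.1462
β_Renshaw = 0.01476 / 0.01983 = 0.7443
β_Ashcombe = 0.01133 / 0.01983 = 0.5714
β_P = Σ w_i β_i = 0.32×0.7514 + 0.12×2.1286 + 0.10×2.1462 + 0.12×0.7443 + 0.34×0.5714 = 0.9941
MRP = 6.30% − 0.83% = 5.47%
E(R_P) = R_f + β_P × MRP = 0.83% + 0.9941 × 5.47% = 6.27%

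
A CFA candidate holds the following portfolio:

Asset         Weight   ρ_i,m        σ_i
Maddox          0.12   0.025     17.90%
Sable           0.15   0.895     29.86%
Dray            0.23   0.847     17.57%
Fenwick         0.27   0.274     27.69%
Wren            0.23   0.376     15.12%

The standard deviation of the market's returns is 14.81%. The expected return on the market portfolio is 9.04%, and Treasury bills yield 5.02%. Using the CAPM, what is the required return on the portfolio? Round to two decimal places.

7.96%

β_Maddox = 0.025 × 17.90% / 14.81% = 0.0302
β_Sable = 0.895 × 29.86% / 14.81% = 1.8045
β_Dray = 0.847 × 17.57% / 14.81% = 1.0048
β_Fenwick = 0.274 × 27.69% / 14.81% = 0.5123
β_Wren = 0.376 × 15.12% / 14.81% = 0.3839
β_P = Σ w_i β_i = 0.12×0.0302 + 0.15×1.8045 + 0.23×1.0048 + 0.27×0.5123 + 0.23×0.3839 = 0.7320
MRP = 9.04% − 5.02% = 4.02%
E(R_P) = R_f + β_P × MRP = 5.02% + 0.7320 × 4.02% = 7.96%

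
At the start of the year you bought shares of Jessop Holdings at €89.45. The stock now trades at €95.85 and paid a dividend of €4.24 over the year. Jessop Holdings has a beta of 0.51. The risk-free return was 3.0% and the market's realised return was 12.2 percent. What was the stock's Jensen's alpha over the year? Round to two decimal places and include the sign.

+4.20%

Realised HPR = (P1 + D1 − P0) / P0 = (95.85 + 4.24 − 89.45) / 89.45 = 10.64 / 89.45 = 11.8949%
MRP = 12.2% − 3.0% = 9.20%
CAPM required = R_f + β·MRP = 3.0% + 0.51 × 9.2% = 7.6920%
α = realised − required = 11.8949% − 7.6920% = +4.20%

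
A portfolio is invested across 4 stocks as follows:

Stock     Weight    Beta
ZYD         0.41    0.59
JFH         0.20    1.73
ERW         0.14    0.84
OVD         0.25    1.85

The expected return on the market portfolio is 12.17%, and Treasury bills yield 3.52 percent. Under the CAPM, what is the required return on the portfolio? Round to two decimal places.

13.62%

β_P = Σ w_i β_i = 0.41×0.59 + 0.20×1.73 + 0.14×0.84 + 0.25×1.85 = 1.1680
MRP = 12.17% − 3.52% = 8.65%
E(R_P) = R_f + β_P × MRP = 3.52% + 1.1680 × 8.65% = 13.62%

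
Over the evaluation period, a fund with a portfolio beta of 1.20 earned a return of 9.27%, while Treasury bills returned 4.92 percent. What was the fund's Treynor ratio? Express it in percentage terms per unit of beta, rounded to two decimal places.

Treynor = (R_P − R_f) / β_P = (9.27% − 4.92%) / 1.2000 = 4.35% / 1.2000 = 3.63%

3.63%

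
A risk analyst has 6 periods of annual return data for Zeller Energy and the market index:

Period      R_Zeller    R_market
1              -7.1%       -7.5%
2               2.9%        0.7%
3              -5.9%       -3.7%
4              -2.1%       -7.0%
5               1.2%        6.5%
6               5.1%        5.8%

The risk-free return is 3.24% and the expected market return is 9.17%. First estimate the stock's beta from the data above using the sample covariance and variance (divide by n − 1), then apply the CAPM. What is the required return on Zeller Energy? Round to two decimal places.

7.10%

Mean R_i = (-7.1 + 2.9 − 5.9 − 2.1 + 1.2 + 5.1) / 6 = -0.9833%
Mean R_m = (-7.5 + 0.7 − 3.7 − 7.0 + 6.5 + 5.8) / 6 = -0.8667%
Σ(R_i − R̄_i)(R_m − R̄_m) = 124.0767  ⇒  Cov = 124.0767 / 5 = 24.8153
Σ(R_m − R̄_m)² = 190.8133  ⇒  Var(R_m) = 190.8133 / 5 = 38.1627
β = Cov / Var(R_m) = 24.8153 / 38.1627 = 0.6503
MRP = 9.17% − 3.24% = 5.93%
E(R) = R_f + β × MRP = 3.24% + 0.6503 × 5.93% = 7.10%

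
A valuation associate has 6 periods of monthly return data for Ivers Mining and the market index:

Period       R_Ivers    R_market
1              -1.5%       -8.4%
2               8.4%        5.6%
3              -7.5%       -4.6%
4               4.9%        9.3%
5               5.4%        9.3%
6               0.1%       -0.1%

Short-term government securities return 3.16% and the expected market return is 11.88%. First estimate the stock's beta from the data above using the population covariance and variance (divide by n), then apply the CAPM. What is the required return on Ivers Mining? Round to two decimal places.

8.60%

Mean R_i = (-1.5 + 8.4 − 7.5 + 4.9 + 5.4 + 0.1) / 6 = 1.6333%
Mean R_m = (-8.4 + 5.6 − 4.6 + 9.3 + 9.3 − 0.1) / 6 = 1.8500%
Σ(R_i − R̄_i)(R_m − R̄_m) = 171.7900  ⇒  Cov = 171.7900 / 6 = 28.6317
Σ(R_m − R̄_m)² = 275.5350  ⇒  Var(R_m) = 275.5350 / 6 = 45.9225
β = Cov / Var(R_m) = 28.6317 / 45.9225 = 0.6235
MRP = 11.88% − 3.16% = 8.72%
E(R) = R_f + β × MRP = 3.16% + 0.6235 × 8.72% = 8.60%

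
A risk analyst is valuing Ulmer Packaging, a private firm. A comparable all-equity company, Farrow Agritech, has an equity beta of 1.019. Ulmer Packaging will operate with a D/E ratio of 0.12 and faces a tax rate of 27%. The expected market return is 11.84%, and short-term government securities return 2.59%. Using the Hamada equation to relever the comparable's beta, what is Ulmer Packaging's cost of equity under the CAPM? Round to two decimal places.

β_L = β_U × [1 + (1 − t)(D/E)] = 1.019 × [1 + (1 − 0.27) × 0.12]
    = 1.019 × [1 + 0.73 × 0.12] = 1.019 × 1.0876 = 1.1083
MRP = 11.84% − 2.59% = 9.25%
E(R) = R_f + β_L × MRP = 2.59% + 1.1083 × 9.25% = 12.84%

12.84%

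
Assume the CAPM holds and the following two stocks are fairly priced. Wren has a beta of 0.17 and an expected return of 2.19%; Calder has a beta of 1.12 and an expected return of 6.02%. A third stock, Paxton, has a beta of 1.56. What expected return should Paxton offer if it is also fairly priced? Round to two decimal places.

7.79%

MRP (SML slope) = (6.02% − 2.19%) / (1.12 − 0.17) = 3.83% / 0.95 = 4.0316%
R_f (intercept) = 2.19% − 0.17 × 4.0316% = 1.5046%
E(R_Paxton) = R_f + β × MRP = 1.5046% + 1.56 × 4.0316% = 7.79%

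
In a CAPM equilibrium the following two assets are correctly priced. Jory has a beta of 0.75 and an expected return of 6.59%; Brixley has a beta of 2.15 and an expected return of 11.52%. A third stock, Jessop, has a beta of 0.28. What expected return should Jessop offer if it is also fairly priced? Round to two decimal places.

MRP (SML slope) = (11.52% − 6.59%) / (2.15 − 0.75) = 4.93% / 1.40 = 3.5214%
R_f (intercept) = 6.59% − 0.75 × 3.5214% = 3.9490%
E(R_Jessop) = R_f + β × MRP = 3.9490% + 0.28 × 3.5214% = 4.93%

4.93%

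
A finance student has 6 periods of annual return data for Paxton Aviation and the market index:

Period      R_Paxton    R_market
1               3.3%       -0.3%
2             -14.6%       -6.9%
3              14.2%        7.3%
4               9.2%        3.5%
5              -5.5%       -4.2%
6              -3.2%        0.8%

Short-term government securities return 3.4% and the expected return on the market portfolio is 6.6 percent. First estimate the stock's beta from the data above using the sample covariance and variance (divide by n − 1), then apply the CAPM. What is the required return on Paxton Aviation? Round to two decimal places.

Mean R_i = (3.3 − 14.6 + 14.2 + 9.2 − 5.5 − 3.2) / 6 = 0.5667%
Mean R_m = (-0.3 − 6.9 + 7.3 + 3.5 − 4.2 + 0.8) / 6 = 0.0333%
Σ(R_i − R̄_i)(R_m − R̄_m) = 256.0367  ⇒  Cov = 256.0367 / 5 = 51.2073
Σ(R_m − R̄_m)² = 131.5133  ⇒  Var(R_m) = 131.5133 / 5 = 26.3027
β = Cov / Var(R_m) = 51.2073 / 26.3027 = 1.9468
MRP = 6.6% − 3.4% = 3.20%
E(R) = R_f + β × MRP = 3.4% + 1.9468 × 3.2% = 9.63%

9.63%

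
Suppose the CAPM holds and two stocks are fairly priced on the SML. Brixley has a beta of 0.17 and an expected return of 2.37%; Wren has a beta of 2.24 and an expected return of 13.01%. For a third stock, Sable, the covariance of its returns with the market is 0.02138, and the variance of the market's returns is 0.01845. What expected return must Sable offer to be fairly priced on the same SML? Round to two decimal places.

MRP = (13.01% − 2.37%) / (2.24 − 0.17) = 5.1401%
R_f = 2.37% − 0.17 × 5.1401% = 1.4962%
β_Sable = Cov / Var(R_m) = 0.02138 / 0.01845 = 1.1588
E(R_Sable) = R_f + β × MRP = 1.4962% + 1.1588 × 5.1401% = 7.45%

7.45%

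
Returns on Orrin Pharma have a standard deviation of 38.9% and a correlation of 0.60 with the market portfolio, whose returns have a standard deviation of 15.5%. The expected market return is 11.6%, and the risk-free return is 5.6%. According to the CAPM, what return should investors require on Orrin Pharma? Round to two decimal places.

β = ρ × σ_i / σ_m = 0.60 × 38.9% / 15.5% = 1.5058
MRP = 11.6% − 5.6% = 6.00%
E(R) = 5.6% + 1.5058 × 6.0% = 14.63%

14.63%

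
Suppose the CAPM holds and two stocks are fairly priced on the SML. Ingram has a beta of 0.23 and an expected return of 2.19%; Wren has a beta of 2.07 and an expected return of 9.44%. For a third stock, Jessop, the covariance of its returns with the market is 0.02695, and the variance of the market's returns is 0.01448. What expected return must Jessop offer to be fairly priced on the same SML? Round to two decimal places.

8.62%

MRP = (9.44% − 2.19%) / (2.07 − 0.23) = 3.9402%
R_f = 2.19% − 0.23 × 3.9402% = 1.2838%
β_Jessop = Cov / Var(R_m) = 0.02695 / 0.01448 = 1.8612
E(R_Jessop) = R_f + β × MRP = 1.2838% + 1.8612 × 3.9402% = 8.62%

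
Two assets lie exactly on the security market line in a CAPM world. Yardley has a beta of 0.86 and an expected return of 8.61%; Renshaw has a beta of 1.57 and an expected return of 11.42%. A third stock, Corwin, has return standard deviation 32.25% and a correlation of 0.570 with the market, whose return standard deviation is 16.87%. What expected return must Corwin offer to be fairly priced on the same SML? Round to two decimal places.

9.52%

MRP = (11.42% − 8.61%) / (1.57 − 0.86) = 3.9577%
R_f = 8.61% − 0.86 × 3.9577% = 5.2064%
β_Corwin = ρ·σ_i/σ_m = 0.570 × 32.25 / 16.87 = 1.0897
E(R_Corwin) = R_f + β × MRP = 5.2064% + 1.0897 × 3.9577% = 9.52%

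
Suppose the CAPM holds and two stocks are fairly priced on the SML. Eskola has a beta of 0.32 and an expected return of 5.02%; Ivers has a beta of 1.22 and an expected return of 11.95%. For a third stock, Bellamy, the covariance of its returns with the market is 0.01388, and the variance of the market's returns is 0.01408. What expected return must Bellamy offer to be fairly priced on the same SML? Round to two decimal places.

MRP = (11.95% − 5.02%) / (1.22 − 0.32) = 7.7000%
R_f = 5.02% − 0.32 × 7.7000% = 2.5560%
β_Bellamy = Cov / Var(R_m) = 0.01388 / 0.01408 = 0.9858
E(R_Bellamy) = R_f + β × MRP = 2.5560% + 0.9858 × 7.7000% = 10.15%

10.15%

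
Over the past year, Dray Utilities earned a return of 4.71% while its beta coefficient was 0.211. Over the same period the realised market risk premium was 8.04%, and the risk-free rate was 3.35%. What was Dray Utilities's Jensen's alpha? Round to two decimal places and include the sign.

CAPM benchmark = R_f + β(R_m − R_f) = 3.35% + 0.211 × 8.04% = 5.04644%
α = actual − benchmark = 4.71% − 5.04644% = -0.34%

-0.34%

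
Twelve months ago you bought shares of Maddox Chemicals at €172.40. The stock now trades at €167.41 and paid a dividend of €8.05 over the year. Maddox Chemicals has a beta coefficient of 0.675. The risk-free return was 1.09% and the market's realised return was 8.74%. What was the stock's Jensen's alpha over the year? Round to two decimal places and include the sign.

Realised HPR = (P1 + D1 − P0) / P0 = (167.41 + 8.05 − 172.40) / 172.40 = 3.06 / 172.40 = 1.7749%
MRP = 8.74% − 1.09% = 7.65%
CAPM required = R_f + β·MRP = 1.09% + 0.675 × 7.65% = 6.25375%
α = realised − required = 1.7749% − 6.25375% = -4.48%

-4.48%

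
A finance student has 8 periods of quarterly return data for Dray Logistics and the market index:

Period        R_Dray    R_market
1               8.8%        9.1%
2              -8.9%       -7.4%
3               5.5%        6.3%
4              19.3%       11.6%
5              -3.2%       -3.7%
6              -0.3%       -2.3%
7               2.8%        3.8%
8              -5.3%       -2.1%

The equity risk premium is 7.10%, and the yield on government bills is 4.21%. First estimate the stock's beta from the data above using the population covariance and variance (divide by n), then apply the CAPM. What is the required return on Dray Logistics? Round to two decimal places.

Mean R_i = (8.8 − 8.9 + 5.5 + 19.3 − 3.2 − 0.3 + 2.8 − 5.3) / 8 = 2.3375%
Mean R_m = (9.1 − 7.4 + 6.3 + 11.6 − 3.7 − 2.3 + 3.8 − 2.1) / 8 = 1.9125%
Σ(R_i − R̄_i)(R_m − R̄_m) = 403.0063  ⇒  Cov = 403.0063 / 8 = 50.3758
Σ(R_m − R̄_m)² = 320.3888  ⇒  Var(R_m) = 320.3888 / 8 = 40.0486
β = Cov / Var(R_m) = 50.3758 / 40.0486 = 1.2579
E(R) = R_f + β × MRP = 4.21% + 1.2579 × 7.10% = 13.14%

13.14%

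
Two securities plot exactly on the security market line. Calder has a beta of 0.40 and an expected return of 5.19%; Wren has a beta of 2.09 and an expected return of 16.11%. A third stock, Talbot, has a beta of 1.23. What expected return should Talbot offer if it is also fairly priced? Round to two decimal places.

10.55%

MRP (SML slope) = (16.11% − 5.19%) / (2.09 − 0.40) = 10.92% / 1.69 = 6.4615%
R_f (intercept) = 5.19% − 0.40 × 6.4615% = 2.6054%
E(R_Talbot) = R_f + β × MRP = 2.6054% + 1.23 × 6.4615% = 10.55%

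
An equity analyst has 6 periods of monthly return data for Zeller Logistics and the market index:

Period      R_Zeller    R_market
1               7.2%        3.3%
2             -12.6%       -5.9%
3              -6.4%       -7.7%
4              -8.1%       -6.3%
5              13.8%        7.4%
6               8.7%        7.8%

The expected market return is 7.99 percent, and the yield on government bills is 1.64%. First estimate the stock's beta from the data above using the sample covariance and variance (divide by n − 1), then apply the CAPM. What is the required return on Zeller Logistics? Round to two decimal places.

10.65%

Mean R_i = (7.2 − 12.6 − 6.4 − 8.1 + 13.8 + 8.7) / 6 = 0.4333%
Mean R_m = (3.3 − 5.9 − 7.7 − 6.3 + 7.4 + 7.8) / 6 = -0.2333%
Σ(R_i − R̄_i)(R_m − R̄_m) = 368.9967  ⇒  Cov = 368.9967 / 5 = 73.7993
Σ(R_m − R̄_m)² = 259.9533  ⇒  Var(R_m) = 259.9533 / 5 = 51.9907
β = Cov / Var(R_m) = 73.7993 / 51.9907 = 1.4195
MRP = 7.99% − 1.64% = 6.35%
E(R) = R_f + β × MRP = 1.64% + 1.4195 × 6.35% = 10.65%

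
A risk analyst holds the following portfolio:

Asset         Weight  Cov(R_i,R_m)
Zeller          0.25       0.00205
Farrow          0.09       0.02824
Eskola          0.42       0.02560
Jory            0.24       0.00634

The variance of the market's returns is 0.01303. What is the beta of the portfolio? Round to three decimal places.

1.176

β_Zeller = 0.00205 / 0.01303 = 0.1573
β_Farrow = 0.02824 / 0.01303 = 2.1673
β_Eskola = 0.02560 / 0.01303 = 1.9647
β_Jory = 0.00634 / 0.01303 = 0.4866
β_P = Σ w_i β_i = 0.25×0.1573 + 0.09×2.1673 + 0.42×1.9647 + 0.24×0.4866 = 1.1763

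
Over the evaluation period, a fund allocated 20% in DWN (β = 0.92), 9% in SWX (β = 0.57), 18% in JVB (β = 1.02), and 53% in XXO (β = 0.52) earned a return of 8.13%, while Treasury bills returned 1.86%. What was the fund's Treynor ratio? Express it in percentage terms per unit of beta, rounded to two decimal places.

9.03%

β_P = 0.20×0.92 + 0.09×0.57 + 0.18×1.02 + 0.53×0.52 = 0.6945
Treynor = (R_P − R_f) / β_P = (8.13% − 1.86%) / 0.6945 = 6.27% / 0.6945 = 9.03%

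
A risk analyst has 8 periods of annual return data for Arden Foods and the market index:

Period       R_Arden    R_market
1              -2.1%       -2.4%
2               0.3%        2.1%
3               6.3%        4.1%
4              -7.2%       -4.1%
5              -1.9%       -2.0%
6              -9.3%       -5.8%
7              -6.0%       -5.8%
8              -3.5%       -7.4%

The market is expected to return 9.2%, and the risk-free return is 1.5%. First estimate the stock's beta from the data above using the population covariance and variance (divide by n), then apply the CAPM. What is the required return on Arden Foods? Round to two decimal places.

9.47%

Mean R_i = (-2.1 + 0.3 + 6.3 − 7.2 − 1.9 − 9.3 − 6.0 − 3.5) / 8 = -2.9250%
Mean R_m = (-2.4 + 2.1 + 4.1 − 4.1 − 2.0 − 5.8 − 5.8 − 7.4) / 8 = -2.6625%
Σ(R_i − R̄_i)(R_m − R̄_m) = 117.1575  ⇒  Cov = 117.1575 / 8 = 14.6447
Σ(R_m − R̄_m)² = 113.1188  ⇒  Var(R_m) = 113.1188 / 8 = 14.1399
β = Cov / Var(R_m) = 14.6447 / 14.1399 = 1.0357
MRP = 9.2% − 1.5% = 7.70%
E(R) = R_f + β × MRP = 1.5% + 1.0357 × 7.7% = 9.47%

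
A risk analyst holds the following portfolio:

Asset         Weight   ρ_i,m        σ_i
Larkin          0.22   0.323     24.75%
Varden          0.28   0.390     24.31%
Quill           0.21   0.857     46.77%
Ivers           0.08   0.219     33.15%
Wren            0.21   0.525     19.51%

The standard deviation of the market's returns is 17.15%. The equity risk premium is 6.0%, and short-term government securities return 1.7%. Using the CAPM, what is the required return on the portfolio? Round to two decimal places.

β_Larkin = 0.323 × 24.75% / 17.15% = 0.4661
β_Varden = 0.390 × 24.31% / 17.15% = 0.5528
β_Quill = 0.857 × 46.77% / 17.15% = 2.3371
β_Ivers = 0.219 × 33.15% / 17.15% = 0.4233
β_Wren = 0.525 × 19.51% / 17.15% = 0.5972
β_P = Σ w_i β_i = 0.22×0.4661 + 0.28×0.5528 + 0.21×2.3371 + 0.08×0.4233 + 0.21×0.5972 = 0.9074
E(R_P) = R_f + β_P × MRP = 1.7% + 0.9074 × 6.0% = 7.14%

7.14%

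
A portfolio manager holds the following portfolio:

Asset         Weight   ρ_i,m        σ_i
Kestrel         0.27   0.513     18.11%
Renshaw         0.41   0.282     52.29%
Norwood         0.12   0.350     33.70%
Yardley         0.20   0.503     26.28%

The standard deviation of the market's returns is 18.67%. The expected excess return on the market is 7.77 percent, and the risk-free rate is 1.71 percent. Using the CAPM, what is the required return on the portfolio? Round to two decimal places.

β_Kestrel = 0.513 × 18.11% / 18.67% = 0.4976
β_Renshaw = 0.282 × 52.29% / 18.67% = 0.7898
β_Norwood = 0.350 × 33.70% / 18.67% = 0.6318
β_Yardley = 0.503 × 26.28% / 18.67% = 0.7080
β_P = Σ w_i β_i = 0.27×0.4976 + 0.41×0.7898 + 0.12×0.6318 + 0.20×0.7080 = 0.6756
E(R_P) = R_f + β_P × MRP = 1.71% + 0.6756 × 7.77% = 6.96%

6.96%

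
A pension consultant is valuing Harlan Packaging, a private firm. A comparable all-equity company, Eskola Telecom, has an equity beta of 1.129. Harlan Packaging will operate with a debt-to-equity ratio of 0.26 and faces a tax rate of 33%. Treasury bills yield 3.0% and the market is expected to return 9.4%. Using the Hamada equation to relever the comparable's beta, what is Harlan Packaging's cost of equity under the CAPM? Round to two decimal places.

β_L = β_U × [1 + (1 − t)(D/E)] = 1.129 × [1 + (1 − 0.33) × 0.26]
    = 1.129 × [1 + 0.67 × 0.26] = 1.129 × 1.1742 = 1.3257
MRP = 9.4% − 3.0% = 6.40%
E(R) = R_f + β_L × MRP = 3.0% + 1.3257 × 6.4% = 11.48%

11.48%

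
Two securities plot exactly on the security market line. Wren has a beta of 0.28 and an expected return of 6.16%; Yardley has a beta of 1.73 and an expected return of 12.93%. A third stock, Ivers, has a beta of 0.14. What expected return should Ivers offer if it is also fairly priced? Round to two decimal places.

MRP (SML slope) = (12.93% − 6.16%) / (1.73 − 0.28) = 6.77% / 1.45 = 4.6690%
R_f (intercept) = 6.16% − 0.28 × 4.6690% = 4.8527%
E(R_Ivers) = R_f + β × MRP = 4.8527% + 0.14 × 4.6690% = 5.51%

5.51%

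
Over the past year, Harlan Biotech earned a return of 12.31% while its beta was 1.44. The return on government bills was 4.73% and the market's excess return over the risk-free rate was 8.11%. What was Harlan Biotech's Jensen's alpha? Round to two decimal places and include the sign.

-4.10%

CAPM benchmark = R_f + β(R_m − R_f) = 4.73% + 1.44 × 8.11% = 16.4084%
α = actual − benchmark = 12.31% − 16.4084% = -4.10%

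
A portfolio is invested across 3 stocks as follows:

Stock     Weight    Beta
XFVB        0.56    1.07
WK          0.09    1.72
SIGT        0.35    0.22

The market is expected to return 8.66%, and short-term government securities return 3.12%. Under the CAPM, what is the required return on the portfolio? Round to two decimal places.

7.72%

β_P = Σ w_i β_i = 0.56×1.07 + 0.09×1.72 + 0.35×0.22 = 0.8310
MRP = 8.66% − 3.12% = 5.54%
E(R_P) = R_f + β_P × MRP = 3.12% + 0.8310 × 5.54% = 7.72%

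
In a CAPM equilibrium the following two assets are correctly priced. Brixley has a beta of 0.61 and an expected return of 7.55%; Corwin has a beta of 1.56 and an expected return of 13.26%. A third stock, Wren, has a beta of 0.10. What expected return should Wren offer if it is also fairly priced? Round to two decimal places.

MRP (SML slope) = (13.26% − 7.55%) / (1.56 − 0.61) = 5.71% / 0.95 = 6.0105%
R_f (intercept) = 7.55% − 0.61 × 6.0105% = 3.8836%
E(R_Wren) = R_f + β × MRP = 3.8836% + 0.10 × 6.0105% = 4.48%

4.48%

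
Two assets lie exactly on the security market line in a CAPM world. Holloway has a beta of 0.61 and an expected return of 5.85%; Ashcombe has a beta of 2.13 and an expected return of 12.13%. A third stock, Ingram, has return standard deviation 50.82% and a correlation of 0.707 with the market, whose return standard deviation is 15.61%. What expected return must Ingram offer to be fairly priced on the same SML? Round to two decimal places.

12.84%

MRP = (12.13% − 5.85%) / (2.13 − 0.61) = 4.1316%
R_f = 5.85% − 0.61 × 4.1316% = 3.3297%
β_Ingram = ρ·σ_i/σ_m = 0.707 × 50.82 / 15.61 = 2.3017
E(R_Ingram) = R_f + β × MRP = 3.3297% + 2.3017 × 4.1316% = 12.84%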